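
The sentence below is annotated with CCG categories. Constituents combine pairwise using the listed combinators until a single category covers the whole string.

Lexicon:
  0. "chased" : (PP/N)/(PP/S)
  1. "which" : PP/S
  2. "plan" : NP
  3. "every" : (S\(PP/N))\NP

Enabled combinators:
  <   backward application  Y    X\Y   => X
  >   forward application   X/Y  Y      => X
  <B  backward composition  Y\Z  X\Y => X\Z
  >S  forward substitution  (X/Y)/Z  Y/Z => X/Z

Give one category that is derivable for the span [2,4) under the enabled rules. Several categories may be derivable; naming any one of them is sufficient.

S\(PP/N)

[0,4] S   <
  [0,2] PP/N   >
    [0,1] "chased" : (PP/N)/(PP/S)
    [1,2] "which" : PP/S
  [2,4] S\(PP/N)   <
    [2,3] "plan" : NP
    [3,4] "every" : (S\(PP/N))\NP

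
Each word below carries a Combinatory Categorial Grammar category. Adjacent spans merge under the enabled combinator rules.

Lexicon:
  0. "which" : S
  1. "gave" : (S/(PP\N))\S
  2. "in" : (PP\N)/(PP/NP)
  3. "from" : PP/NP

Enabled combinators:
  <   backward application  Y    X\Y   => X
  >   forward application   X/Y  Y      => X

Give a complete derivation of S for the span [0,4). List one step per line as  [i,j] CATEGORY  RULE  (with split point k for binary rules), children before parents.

[0,4] S   >
  [0,2] S/(PP\N)   <
    [0,1] "which" : S
    [1,2] "gave" : (S/(PP\N))\S
  [2,4] PP\N   >
    [2,3] "in" : (PP\N)/(PP/NP)
    [3,4] "from" : PP/NP

[0,1] S  lex  "which"
[1,2] (S/(PP\N))\S  lex  "gave"
[0,2] S/(PP\N)  <  k=1
[2,3] (PP\N)/(PP/NP)  lex  "in"
[3,4] PP/NP  lex  "from"
[2,4] PP\N  >  k=3
[0,4] S  >  k=2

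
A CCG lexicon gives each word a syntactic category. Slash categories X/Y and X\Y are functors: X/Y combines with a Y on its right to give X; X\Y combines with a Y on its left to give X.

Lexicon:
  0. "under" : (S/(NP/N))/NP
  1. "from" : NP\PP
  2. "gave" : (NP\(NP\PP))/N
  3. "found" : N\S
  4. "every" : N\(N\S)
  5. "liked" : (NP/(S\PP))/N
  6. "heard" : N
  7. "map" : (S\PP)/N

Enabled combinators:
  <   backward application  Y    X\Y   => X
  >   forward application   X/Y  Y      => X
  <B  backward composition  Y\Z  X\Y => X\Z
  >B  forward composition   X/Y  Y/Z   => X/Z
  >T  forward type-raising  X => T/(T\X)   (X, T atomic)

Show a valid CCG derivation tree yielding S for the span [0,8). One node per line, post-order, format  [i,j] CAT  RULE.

[0,8] S   >
  [0,5] S/(NP/N)   >
    [0,1] "under" : (S/(NP/N))/NP
    [1,5] NP   <
      [1,2] "from" : NP\PP
      [2,5] NP\(NP\PP)   >
        [2,3] "gave" : (NP\(NP\PP))/N
        [3,5] N   <
          [3,4] "found" : N\S
          [4,5] "every" : N\(N\S)
  [5,8] NP/N   >B
    [5,7] NP/(S\PP)   >
      [5,6] "liked" : (NP/(S\PP))/N
      [6,7] "heard" : N
    [7,8] "map" : (S\PP)/N

[0,1] (S/(NP/N))/NP  lex  "under"
[1,2] NP\PP  lex  "from"
[2,3] (NP\(NP\PP))/N  lex  "gave"
[3,4] N\S  lex  "found"
[4,5] N\(N\S)  lex  "every"
[3,5] N  <  k=4
[2,5] NP\(NP\PP)  >  k=3
[1,5] NP  <  k=2
[0,5] S/(NP/N)  >  k=1
[5,6] (NP/(S\PP))/N  lex  "liked"
[6,7] N  lex  "heard"
[5,7] NP/(S\PP)  >  k=6
[7,8] (S\PP)/N  lex  "map"
[5,8] NP/N  >B  k=7
[0,8] S  >  k=5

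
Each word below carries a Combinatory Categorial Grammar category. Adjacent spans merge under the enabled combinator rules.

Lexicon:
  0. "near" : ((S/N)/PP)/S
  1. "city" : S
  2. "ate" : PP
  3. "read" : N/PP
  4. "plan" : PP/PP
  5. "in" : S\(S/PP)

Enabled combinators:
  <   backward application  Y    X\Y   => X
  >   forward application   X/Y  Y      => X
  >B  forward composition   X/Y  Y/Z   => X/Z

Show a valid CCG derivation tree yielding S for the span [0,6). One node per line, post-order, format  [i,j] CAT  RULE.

[0,6] S   <
  [0,5] S/PP   >B
    [0,3] S/N   >
      [0,2] (S/N)/PP   >
        [0,1] "near" : ((S/N)/PP)/S
        [1,2] "city" : S
      [2,3] "ate" : PP
    [3,5] N/PP   >B
      [3,4] "read" : N/PP
      [4,5] "plan" : PP/PP
  [5,6] "in" : S\(S/PP)

[0,1] ((S/N)/PP)/S  lex  "near"
[1,2] S  lex  "city"
[0,2] (S/N)/PP  >  k=1
[2,3] PP  lex  "ate"
[0,3] S/N  >  k=2
[3,4] N/PP  lex  "read"
[4,5] PP/PP  lex  "plan"
[3,5] N/PP  >B  k=4
[0,5] S/PP  >B  k=3
[5,6] S\(S/PP)  lex  "in"
[0,6] S  <  k=5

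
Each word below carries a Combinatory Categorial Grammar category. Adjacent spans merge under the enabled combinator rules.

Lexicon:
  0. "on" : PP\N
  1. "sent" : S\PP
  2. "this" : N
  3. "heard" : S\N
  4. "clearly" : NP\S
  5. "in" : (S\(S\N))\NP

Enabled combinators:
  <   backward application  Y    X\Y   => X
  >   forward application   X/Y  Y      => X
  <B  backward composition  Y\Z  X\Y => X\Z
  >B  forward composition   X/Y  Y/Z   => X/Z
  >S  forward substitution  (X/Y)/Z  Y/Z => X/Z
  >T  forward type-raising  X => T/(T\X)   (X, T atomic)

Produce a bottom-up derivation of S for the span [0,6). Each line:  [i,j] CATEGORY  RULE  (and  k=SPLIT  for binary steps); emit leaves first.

[0,6] S   <
  [0,2] S\N   <B
    [0,1] "on" : PP\N
    [1,2] "sent" : S\PP
  [2,6] S\(S\N)   <
    [2,5] NP   <
      [2,4] S   >
        [2,3] S/(S\N)   >T
          [2,3] "this" : N
        [3,4] "heard" : S\N
      [4,5] "clearly" : NP\S
    [5,6] "in" : (S\(S\N))\NP

[0,1] PP\N  lex  "on"
[1,2] S\PP  lex  "sent"
[0,2] S\N  <B  k=1
[2,3] N  lex  "this"
[2,3] S/(S\N)  >T
[3,4] S\N  lex  "heard"
[2,4] S  >  k=3
[4,5] NP\S  lex  "clearly"
[2,5] NP  <  k=4
[5,6] (S\(S\N))\NP  lex  "in"
[2,6] S\(S\N)  <  k=5
[0,6] S  <  k=2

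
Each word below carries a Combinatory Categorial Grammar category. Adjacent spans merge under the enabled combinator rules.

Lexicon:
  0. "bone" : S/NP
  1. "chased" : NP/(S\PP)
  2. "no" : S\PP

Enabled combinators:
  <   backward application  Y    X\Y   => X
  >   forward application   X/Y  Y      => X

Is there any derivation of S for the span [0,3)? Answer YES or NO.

[0,3] S   >
  [0,1] "bone" : S/NP
  [1,3] NP   >
    [1,2] "chased" : NP/(S\PP)
    [2,3] "no" : S\PP

YES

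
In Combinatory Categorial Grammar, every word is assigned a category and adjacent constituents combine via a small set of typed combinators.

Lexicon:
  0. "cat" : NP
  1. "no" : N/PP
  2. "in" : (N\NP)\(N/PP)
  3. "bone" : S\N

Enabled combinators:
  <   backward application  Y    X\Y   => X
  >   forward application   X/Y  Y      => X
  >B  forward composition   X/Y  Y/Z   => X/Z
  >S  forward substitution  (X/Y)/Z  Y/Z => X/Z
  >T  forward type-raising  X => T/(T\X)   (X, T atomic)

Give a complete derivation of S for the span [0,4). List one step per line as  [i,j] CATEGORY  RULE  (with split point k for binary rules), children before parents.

[0,4] S   <
  [0,3] N   <
    [0,1] "cat" : NP
    [1,3] N\NP   <
      [1,2] "no" : N/PP
      [2,3] "in" : (N\NP)\(N/PP)
  [3,4] "bone" : S\N

[0,1] NP  lex  "cat"
[1,2] N/PP  lex  "no"
[2,3] (N\NP)\(N/PP)  lex  "in"
[1,3] N\NP  <  k=2
[0,3] N  <  k=1
[3,4] S\N  lex  "bone"
[0,4] S  <  k=3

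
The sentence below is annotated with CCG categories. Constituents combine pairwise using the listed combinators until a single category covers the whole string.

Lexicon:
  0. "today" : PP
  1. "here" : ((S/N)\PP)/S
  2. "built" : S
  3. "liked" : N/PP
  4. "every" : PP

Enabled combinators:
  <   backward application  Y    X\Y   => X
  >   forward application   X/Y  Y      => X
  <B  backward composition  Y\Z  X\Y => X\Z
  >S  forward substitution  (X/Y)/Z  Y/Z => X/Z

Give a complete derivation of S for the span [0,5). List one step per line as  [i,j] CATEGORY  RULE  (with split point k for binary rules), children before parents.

[0,1] PP  lex  "today"
[1,2] ((S/N)\PP)/S  lex  "here"
[2,3] S  lex  "built"
[1,3] (S/N)\PP  >  k=2
[0,3] S/N  <  k=1
[3,4] N/PP  lex  "liked"
[4,5] PP  lex  "every"
[3,5] N  >  k=4
[0,5] S  >  k=3

[0,5] S   >
  [0,3] S/N   <
    [0,1] "today" : PP
    [1,3] (S/N)\PP   >
      [1,2] "here" : ((S/N)\PP)/S
      [2,3] "built" : S
  [3,5] N   >
    [3,4] "liked" : N/PP
    [4,5] "every" : PP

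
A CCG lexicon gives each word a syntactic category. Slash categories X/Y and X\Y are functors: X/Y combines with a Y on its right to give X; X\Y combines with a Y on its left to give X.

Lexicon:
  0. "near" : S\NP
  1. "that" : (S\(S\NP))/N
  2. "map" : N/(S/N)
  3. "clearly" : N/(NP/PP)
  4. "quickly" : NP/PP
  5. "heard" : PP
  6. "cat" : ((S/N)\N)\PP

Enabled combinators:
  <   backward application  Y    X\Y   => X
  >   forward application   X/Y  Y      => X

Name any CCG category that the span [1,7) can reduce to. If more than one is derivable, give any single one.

S\(S\NP)

[0,7] S   <
  [0,1] "near" : S\NP
  [1,7] S\(S\NP)   >
    [1,2] "that" : (S\(S\NP))/N
    [2,7] N   >
      [2,3] "map" : N/(S/N)
      [3,7] S/N   <
        [3,5] N   >
          [3,4] "clearly" : N/(NP/PP)
          [4,5] "quickly" : NP/PP
        [5,7] (S/N)\N   <
          [5,6] "heard" : PP
          [6,7] "cat" : ((S/N)\N)\PP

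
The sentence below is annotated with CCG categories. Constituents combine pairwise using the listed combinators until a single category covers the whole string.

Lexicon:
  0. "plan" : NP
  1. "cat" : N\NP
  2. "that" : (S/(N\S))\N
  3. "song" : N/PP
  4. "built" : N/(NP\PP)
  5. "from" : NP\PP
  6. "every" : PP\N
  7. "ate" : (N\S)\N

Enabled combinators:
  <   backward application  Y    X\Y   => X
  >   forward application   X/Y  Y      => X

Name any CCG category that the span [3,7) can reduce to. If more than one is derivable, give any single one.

N

[0,8] S   >
  [0,3] S/(N\S)   <
    [0,2] N   <
      [0,1] "plan" : NP
      [1,2] "cat" : N\NP
    [2,3] "that" : (S/(N\S))\N
  [3,8] N\S   <
    [3,7] N   >
      [3,4] "song" : N/PP
      [4,7] PP   <
        [4,6] N   >
          [4,5] "built" : N/(NP\PP)
          [5,6] "from" : NP\PP
        [6,7] "every" : PP\N
    [7,8] "ate" : (N\S)\N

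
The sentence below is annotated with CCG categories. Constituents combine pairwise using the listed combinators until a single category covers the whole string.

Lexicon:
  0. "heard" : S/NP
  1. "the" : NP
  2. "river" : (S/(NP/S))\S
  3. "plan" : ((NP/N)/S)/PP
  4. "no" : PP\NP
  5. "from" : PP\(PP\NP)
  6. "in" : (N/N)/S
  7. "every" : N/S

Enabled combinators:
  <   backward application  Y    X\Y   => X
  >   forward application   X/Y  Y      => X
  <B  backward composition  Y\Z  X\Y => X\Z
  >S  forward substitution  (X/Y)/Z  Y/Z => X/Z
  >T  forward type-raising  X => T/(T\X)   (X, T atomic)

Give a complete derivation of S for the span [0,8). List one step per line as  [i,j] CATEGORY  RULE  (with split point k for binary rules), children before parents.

[0,8] S   >
  [0,3] S/(NP/S)   <
    [0,2] S   >
      [0,1] "heard" : S/NP
      [1,2] "the" : NP
    [2,3] "river" : (S/(NP/S))\S
  [3,8] NP/S   >S
    [3,6] (NP/N)/S   >
      [3,4] "plan" : ((NP/N)/S)/PP
      [4,6] PP   <
        [4,5] "no" : PP\NP
        [5,6] "from" : PP\(PP\NP)
    [6,8] N/S   >S
      [6,7] "in" : (N/N)/S
      [7,8] "every" : N/S

[0,1] S/NP  lex  "heard"
[1,2] NP  lex  "the"
[0,2] S  >  k=1
[2,3] (S/(NP/S))\S  lex  "river"
[0,3] S/(NP/S)  <  k=2
[3,4] ((NP/N)/S)/PP  lex  "plan"
[4,5] PP\NP  lex  "no"
[5,6] PP\(PP\NP)  lex  "from"
[4,6] PP  <  k=5
[3,6] (NP/N)/S  >  k=4
[6,7] (N/N)/S  lex  "in"
[7,8] N/S  lex  "every"
[6,8] N/S  >S  k=7
[3,8] NP/S  >S  k=6
[0,8] S  >  k=3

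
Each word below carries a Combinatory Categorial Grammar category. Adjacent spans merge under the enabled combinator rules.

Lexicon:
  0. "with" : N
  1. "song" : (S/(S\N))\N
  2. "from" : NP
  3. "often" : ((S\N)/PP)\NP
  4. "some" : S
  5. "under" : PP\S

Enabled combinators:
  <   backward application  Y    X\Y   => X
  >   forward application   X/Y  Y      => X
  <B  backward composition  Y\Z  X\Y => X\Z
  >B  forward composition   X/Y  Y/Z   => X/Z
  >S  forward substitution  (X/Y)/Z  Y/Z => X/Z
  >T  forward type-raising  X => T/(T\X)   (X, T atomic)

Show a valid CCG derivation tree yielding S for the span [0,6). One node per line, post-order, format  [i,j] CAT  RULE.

[0,6] S   >
  [0,2] S/(S\N)   <
    [0,1] "with" : N
    [1,2] "song" : (S/(S\N))\N
  [2,6] S\N   >
    [2,4] (S\N)/PP   <
      [2,3] "from" : NP
      [3,4] "often" : ((S\N)/PP)\NP
    [4,6] PP   >
      [4,5] PP/(PP\S)   >T
        [4,5] "some" : S
      [5,6] "under" : PP\S

[0,1] N  lex  "with"
[1,2] (S/(S\N))\N  lex  "song"
[0,2] S/(S\N)  <  k=1
[2,3] NP  lex  "from"
[3,4] ((S\N)/PP)\NP  lex  "often"
[2,4] (S\N)/PP  <  k=3
[4,5] S  lex  "some"
[4,5] PP/(PP\S)  >T
[5,6] PP\S  lex  "under"
[4,6] PP  >  k=5
[2,6] S\N  >  k=4
[0,6] S  >  k=2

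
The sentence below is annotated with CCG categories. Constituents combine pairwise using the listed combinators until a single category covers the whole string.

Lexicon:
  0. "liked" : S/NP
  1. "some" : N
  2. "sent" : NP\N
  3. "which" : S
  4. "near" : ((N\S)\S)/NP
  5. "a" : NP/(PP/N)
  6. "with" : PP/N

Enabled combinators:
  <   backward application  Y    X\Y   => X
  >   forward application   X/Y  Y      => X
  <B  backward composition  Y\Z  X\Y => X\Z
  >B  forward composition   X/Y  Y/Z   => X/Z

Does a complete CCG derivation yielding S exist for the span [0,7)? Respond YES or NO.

S/NP N NP\N S ((N\S)\S)/NP NP/(PP/N) PP/N
CKY chart[0,7] = {N}; S ∉ chart

NO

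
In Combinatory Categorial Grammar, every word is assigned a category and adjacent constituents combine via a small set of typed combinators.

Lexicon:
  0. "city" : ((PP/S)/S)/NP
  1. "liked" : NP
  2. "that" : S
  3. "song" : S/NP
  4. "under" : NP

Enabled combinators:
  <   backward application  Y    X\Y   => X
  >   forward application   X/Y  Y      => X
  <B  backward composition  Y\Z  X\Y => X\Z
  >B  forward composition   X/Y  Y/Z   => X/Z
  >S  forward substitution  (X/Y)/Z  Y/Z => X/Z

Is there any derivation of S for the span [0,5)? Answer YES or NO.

((PP/S)/S)/NP NP S S/NP NP
CKY chart[0,5] = {PP}; S ∉ chart

NO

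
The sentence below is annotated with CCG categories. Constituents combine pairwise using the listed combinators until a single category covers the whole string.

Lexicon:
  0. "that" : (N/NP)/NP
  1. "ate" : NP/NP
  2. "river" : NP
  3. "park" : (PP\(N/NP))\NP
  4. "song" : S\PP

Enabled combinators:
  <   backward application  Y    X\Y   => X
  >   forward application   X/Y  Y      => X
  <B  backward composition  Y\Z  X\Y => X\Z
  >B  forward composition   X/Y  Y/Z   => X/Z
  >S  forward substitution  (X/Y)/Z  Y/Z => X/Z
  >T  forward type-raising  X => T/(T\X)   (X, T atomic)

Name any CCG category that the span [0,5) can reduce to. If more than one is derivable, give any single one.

[0,5] S   <
  [0,4] PP   <
    [0,2] N/NP   >S
      [0,1] "that" : (N/NP)/NP
      [1,2] "ate" : NP/NP
    [2,4] PP\(N/NP)   <
      [2,3] "river" : NP
      [3,4] "park" : (PP\(N/NP))\NP
  [4,5] "song" : S\PP

S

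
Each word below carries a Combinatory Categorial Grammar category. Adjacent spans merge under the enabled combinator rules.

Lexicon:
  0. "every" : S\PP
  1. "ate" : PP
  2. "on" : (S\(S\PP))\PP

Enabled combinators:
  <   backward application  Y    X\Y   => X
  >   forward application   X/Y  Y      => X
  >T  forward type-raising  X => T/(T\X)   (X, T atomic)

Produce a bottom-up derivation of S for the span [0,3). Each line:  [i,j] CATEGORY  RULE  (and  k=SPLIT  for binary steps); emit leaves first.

[0,1] S\PP  lex  "every"
[1,2] PP  lex  "ate"
[2,3] (S\(S\PP))\PP  lex  "on"
[1,3] S\(S\PP)  <  k=2
[0,3] S  <  k=1

[0,3] S   <
  [0,1] "every" : S\PP
  [1,3] S\(S\PP)   <
    [1,2] "ate" : PP
    [2,3] "on" : (S\(S\PP))\PP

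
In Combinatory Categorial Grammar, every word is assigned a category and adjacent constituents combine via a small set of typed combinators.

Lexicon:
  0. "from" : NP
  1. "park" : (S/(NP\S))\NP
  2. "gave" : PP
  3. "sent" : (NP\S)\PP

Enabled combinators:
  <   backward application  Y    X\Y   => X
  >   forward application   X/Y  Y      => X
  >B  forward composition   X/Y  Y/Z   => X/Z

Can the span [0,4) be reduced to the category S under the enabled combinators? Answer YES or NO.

YES

[0,4] S   >
  [0,2] S/(NP\S)   <
    [0,1] "from" : NP
    [1,2] "park" : (S/(NP\S))\NP
  [2,4] NP\S   <
    [2,3] "gave" : PP
    [3,4] "sent" : (NP\S)\PP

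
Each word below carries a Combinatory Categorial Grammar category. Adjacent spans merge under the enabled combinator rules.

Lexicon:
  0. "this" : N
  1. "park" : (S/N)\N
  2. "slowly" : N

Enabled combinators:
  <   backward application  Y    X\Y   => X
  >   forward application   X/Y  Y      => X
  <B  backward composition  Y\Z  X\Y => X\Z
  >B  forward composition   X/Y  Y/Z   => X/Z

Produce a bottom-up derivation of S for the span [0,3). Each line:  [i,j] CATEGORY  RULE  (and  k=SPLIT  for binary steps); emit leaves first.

[0,1] N  lex  "this"
[1,2] (S/N)\N  lex  "park"
[0,2] S/N  <  k=1
[2,3] N  lex  "slowly"
[0,3] S  >  k=2

[0,3] S   >
  [0,2] S/N   <
    [0,1] "this" : N
    [1,2] "park" : (S/N)\N
  [2,3] "slowly" : N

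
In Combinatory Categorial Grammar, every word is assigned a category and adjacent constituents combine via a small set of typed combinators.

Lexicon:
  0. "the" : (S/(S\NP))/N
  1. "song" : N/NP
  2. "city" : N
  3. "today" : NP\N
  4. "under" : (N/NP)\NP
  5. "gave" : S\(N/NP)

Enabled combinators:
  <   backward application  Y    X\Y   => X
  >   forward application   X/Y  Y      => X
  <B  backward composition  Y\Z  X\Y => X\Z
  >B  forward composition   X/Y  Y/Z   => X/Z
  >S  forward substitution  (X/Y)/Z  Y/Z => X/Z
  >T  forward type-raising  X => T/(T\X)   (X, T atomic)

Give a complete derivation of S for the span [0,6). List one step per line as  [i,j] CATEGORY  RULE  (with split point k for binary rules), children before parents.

[0,6] S   >
  [0,4] S/(S\NP)   >
    [0,1] "the" : (S/(S\NP))/N
    [1,4] N   >
      [1,2] "song" : N/NP
      [2,4] NP   <
        [2,3] "city" : N
        [3,4] "today" : NP\N
  [4,6] S\NP   <B
    [4,5] "under" : (N/NP)\NP
    [5,6] "gave" : S\(N/NP)

[0,1] (S/(S\NP))/N  lex  "the"
[1,2] N/NP  lex  "song"
[2,3] N  lex  "city"
[3,4] NP\N  lex  "today"
[2,4] NP  <  k=3
[1,4] N  >  k=2
[0,4] S/(S\NP)  >  k=1
[4,5] (N/NP)\NP  lex  "under"
[5,6] S\(N/NP)  lex  "gave"
[4,6] S\NP  <B  k=5
[0,6] S  >  k=4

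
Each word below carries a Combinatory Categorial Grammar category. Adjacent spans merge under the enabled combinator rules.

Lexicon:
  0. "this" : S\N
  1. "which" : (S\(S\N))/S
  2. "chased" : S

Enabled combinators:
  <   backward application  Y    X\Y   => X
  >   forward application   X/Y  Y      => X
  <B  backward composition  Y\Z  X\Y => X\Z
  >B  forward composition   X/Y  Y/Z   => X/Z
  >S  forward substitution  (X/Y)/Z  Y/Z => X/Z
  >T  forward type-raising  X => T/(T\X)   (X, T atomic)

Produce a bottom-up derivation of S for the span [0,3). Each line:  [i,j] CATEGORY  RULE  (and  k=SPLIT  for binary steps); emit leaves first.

[0,1] S\N  lex  "this"
[1,2] (S\(S\N))/S  lex  "which"
[2,3] S  lex  "chased"
[1,3] S\(S\N)  >  k=2
[0,3] S  <  k=1

[0,3] S   <
  [0,1] "this" : S\N
  [1,3] S\(S\N)   >
    [1,2] "which" : (S\(S\N))/S
    [2,3] "chased" : S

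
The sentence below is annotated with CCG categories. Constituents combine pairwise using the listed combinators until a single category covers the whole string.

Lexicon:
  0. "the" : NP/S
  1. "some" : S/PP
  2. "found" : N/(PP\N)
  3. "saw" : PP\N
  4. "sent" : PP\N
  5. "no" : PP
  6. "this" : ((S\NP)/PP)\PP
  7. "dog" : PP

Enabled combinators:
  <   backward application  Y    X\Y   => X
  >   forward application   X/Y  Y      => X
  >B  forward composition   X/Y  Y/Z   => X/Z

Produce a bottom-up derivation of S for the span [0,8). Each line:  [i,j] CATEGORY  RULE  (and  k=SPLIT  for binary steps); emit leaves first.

[0,8] S   <
  [0,5] NP   >
    [0,2] NP/PP   >B
      [0,1] "the" : NP/S
      [1,2] "some" : S/PP
    [2,5] PP   <
      [2,4] N   >
        [2,3] "found" : N/(PP\N)
        [3,4] "saw" : PP\N
      [4,5] "sent" : PP\N
  [5,8] S\NP   >
    [5,7] (S\NP)/PP   <
      [5,6] "no" : PP
      [6,7] "this" : ((S\NP)/PP)\PP
    [7,8] "dog" : PP

[0,1] NP/S  lex  "the"
[1,2] S/PP  lex  "some"
[0,2] NP/PP  >B  k=1
[2,3] N/(PP\N)  lex  "found"
[3,4] PP\N  lex  "saw"
[2,4] N  >  k=3
[4,5] PP\N  lex  "sent"
[2,5] PP  <  k=4
[0,5] NP  >  k=2
[5,6] PP  lex  "no"
[6,7] ((S\NP)/PP)\PP  lex  "this"
[5,7] (S\NP)/PP  <  k=6
[7,8] PP  lex  "dog"
[5,8] S\NP  >  k=7
[0,8] S  <  k=5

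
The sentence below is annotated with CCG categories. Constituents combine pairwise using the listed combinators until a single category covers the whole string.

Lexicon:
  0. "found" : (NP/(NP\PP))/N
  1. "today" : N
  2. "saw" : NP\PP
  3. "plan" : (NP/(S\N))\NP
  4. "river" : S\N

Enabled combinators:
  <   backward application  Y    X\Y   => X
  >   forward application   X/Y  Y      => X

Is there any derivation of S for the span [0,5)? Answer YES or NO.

NO

(NP/(NP\PP))/N N NP\PP (NP/(S\N))\NP S\N
CKY chart[0,5] = {NP}; S ∉ chart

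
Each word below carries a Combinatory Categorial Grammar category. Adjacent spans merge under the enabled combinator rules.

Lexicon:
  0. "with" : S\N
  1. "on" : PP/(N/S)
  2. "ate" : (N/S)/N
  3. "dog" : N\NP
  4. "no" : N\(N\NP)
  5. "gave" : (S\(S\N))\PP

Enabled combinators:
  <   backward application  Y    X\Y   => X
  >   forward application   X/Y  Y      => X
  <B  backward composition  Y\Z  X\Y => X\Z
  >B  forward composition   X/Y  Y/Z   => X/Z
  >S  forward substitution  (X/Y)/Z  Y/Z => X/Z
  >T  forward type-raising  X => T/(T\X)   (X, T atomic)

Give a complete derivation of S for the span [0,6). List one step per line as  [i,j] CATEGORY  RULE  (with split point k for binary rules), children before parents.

[0,6] S   <
  [0,1] "with" : S\N
  [1,6] S\(S\N)   <
    [1,5] PP   >
      [1,3] PP/N   >B
        [1,2] "on" : PP/(N/S)
        [2,3] "ate" : (N/S)/N
      [3,5] N   <
        [3,4] "dog" : N\NP
        [4,5] "no" : N\(N\NP)
    [5,6] "gave" : (S\(S\N))\PP

[0,1] S\N  lex  "with"
[1,2] PP/(N/S)  lex  "on"
[2,3] (N/S)/N  lex  "ate"
[1,3] PP/N  >B  k=2
[3,4] N\NP  lex  "dog"
[4,5] N\(N\NP)  lex  "no"
[3,5] N  <  k=4
[1,5] PP  >  k=3
[5,6] (S\(S\N))\PP  lex  "gave"
[1,6] S\(S\N)  <  k=5
[0,6] S  <  k=1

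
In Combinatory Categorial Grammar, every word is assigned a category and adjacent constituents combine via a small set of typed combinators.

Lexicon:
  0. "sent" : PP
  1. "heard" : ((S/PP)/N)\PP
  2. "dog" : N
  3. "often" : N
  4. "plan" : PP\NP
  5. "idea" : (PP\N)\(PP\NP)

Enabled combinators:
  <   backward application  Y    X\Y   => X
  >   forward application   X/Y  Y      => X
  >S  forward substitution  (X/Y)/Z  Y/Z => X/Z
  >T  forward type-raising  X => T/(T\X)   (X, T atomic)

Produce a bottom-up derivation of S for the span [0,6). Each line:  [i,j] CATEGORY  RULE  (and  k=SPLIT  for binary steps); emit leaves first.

[0,6] S   >
  [0,3] S/PP   >
    [0,2] (S/PP)/N   <
      [0,1] "sent" : PP
      [1,2] "heard" : ((S/PP)/N)\PP
    [2,3] "dog" : N
  [3,6] PP   >
    [3,4] PP/(PP\N)   >T
      [3,4] "often" : N
    [4,6] PP\N   <
      [4,5] "plan" : PP\NP
      [5,6] "idea" : (PP\N)\(PP\NP)

[0,1] PP  lex  "sent"
[1,2] ((S/PP)/N)\PP  lex  "heard"
[0,2] (S/PP)/N  <  k=1
[2,3] N  lex  "dog"
[0,3] S/PP  >  k=2
[3,4] N  lex  "often"
[3,4] PP/(PP\N)  >T
[4,5] PP\NP  lex  "plan"
[5,6] (PP\N)\(PP\NP)  lex  "idea"
[4,6] PP\N  <  k=5
[3,6] PP  >  k=4
[0,6] S  >  k=3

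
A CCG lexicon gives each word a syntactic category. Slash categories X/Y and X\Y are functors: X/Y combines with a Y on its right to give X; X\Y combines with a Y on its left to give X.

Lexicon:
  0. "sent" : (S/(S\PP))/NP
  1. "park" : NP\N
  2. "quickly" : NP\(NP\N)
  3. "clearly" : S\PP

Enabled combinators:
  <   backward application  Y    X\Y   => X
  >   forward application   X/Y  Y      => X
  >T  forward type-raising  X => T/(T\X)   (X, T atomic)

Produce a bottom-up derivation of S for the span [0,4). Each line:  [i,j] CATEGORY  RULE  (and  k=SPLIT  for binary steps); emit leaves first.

[0,4] S   >
  [0,3] S/(S\PP)   >
    [0,1] "sent" : (S/(S\PP))/NP
    [1,3] NP   <
      [1,2] "park" : NP\N
      [2,3] "quickly" : NP\(NP\N)
  [3,4] "clearly" : S\PP

[0,1] (S/(S\PP))/NP  lex  "sent"
[1,2] NP\N  lex  "park"
[2,3] NP\(NP\N)  lex  "quickly"
[1,3] NP  <  k=2
[0,3] S/(S\PP)  >  k=1
[3,4] S\PP  lex  "clearly"
[0,4] S  >  k=3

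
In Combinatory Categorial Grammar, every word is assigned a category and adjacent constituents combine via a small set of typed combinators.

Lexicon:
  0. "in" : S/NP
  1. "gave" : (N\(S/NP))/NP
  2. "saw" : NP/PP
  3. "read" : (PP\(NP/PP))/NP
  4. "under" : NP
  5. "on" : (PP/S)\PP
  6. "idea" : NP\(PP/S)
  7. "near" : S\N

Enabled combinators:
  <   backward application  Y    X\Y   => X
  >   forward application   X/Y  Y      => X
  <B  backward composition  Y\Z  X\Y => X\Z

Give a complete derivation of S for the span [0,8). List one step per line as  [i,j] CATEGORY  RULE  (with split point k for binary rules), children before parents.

[0,8] S   <
  [0,7] N   <
    [0,1] "in" : S/NP
    [1,7] N\(S/NP)   >
      [1,2] "gave" : (N\(S/NP))/NP
      [2,7] NP   <
        [2,5] PP   <
          [2,3] "saw" : NP/PP
          [3,5] PP\(NP/PP)   >
            [3,4] "read" : (PP\(NP/PP))/NP
            [4,5] "under" : NP
        [5,7] NP\PP   <B
          [5,6] "on" : (PP/S)\PP
          [6,7] "idea" : NP\(PP/S)
  [7,8] "near" : S\N

[0,1] S/NP  lex  "in"
[1,2] (N\(S/NP))/NP  lex  "gave"
[2,3] NP/PP  lex  "saw"
[3,4] (PP\(NP/PP))/NP  lex  "read"
[4,5] NP  lex  "under"
[3,5] PP\(NP/PP)  >  k=4
[2,5] PP  <  k=3
[5,6] (PP/S)\PP  lex  "on"
[6,7] NP\(PP/S)  lex  "idea"
[5,7] NP\PP  <B  k=6
[2,7] NP  <  k=5
[1,7] N\(S/NP)  >  k=2
[0,7] N  <  k=1
[7,8] S\N  lex  "near"
[0,8] S  <  k=7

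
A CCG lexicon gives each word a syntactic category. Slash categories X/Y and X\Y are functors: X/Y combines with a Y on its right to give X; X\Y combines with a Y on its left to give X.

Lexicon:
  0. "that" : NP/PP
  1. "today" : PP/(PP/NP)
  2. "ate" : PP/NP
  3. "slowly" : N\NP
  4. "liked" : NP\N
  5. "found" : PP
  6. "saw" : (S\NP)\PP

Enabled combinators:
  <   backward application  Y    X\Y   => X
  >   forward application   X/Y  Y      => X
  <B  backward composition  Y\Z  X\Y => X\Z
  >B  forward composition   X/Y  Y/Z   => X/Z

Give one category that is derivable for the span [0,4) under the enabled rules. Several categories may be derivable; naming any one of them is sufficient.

N

[0,7] S   <
  [0,5] NP   <
    [0,4] N   <
      [0,3] NP   >
        [0,1] "that" : NP/PP
        [1,3] PP   >
          [1,2] "today" : PP/(PP/NP)
          [2,3] "ate" : PP/NP
      [3,4] "slowly" : N\NP
    [4,5] "liked" : NP\N
  [5,7] S\NP   <
    [5,6] "found" : PP
    [6,7] "saw" : (S\NP)\PP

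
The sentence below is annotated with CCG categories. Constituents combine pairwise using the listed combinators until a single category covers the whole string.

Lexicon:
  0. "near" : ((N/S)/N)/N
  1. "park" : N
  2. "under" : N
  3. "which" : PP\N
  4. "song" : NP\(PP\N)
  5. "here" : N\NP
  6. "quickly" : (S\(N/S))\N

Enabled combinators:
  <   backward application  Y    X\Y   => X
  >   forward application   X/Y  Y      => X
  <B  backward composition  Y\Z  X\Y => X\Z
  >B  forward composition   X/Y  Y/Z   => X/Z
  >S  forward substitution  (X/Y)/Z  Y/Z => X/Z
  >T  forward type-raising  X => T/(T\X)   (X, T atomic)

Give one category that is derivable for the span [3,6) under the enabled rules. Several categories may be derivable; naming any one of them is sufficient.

[0,7] S   <
  [0,3] N/S   >
    [0,2] (N/S)/N   >
      [0,1] "near" : ((N/S)/N)/N
      [1,2] "park" : N
    [2,3] "under" : N
  [3,7] S\(N/S)   <
    [3,6] N   <
      [3,5] NP   <
        [3,4] "which" : PP\N
        [4,5] "song" : NP\(PP\N)
      [5,6] "here" : N\NP
    [6,7] "quickly" : (S\(N/S))\N

N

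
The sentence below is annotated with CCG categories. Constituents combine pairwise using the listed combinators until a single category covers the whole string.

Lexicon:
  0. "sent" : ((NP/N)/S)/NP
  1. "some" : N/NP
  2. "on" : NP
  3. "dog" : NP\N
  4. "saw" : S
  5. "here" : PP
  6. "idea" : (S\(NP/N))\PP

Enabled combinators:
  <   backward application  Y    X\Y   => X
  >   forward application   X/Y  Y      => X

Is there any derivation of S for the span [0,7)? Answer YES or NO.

[0,7] S   <
  [0,5] NP/N   >
    [0,4] (NP/N)/S   >
      [0,1] "sent" : ((NP/N)/S)/NP
      [1,4] NP   <
        [1,3] N   >
          [1,2] "some" : N/NP
          [2,3] "on" : NP
        [3,4] "dog" : NP\N
    [4,5] "saw" : S
  [5,7] S\(NP/N)   <
    [5,6] "here" : PP
    [6,7] "idea" : (S\(NP/N))\PP

YES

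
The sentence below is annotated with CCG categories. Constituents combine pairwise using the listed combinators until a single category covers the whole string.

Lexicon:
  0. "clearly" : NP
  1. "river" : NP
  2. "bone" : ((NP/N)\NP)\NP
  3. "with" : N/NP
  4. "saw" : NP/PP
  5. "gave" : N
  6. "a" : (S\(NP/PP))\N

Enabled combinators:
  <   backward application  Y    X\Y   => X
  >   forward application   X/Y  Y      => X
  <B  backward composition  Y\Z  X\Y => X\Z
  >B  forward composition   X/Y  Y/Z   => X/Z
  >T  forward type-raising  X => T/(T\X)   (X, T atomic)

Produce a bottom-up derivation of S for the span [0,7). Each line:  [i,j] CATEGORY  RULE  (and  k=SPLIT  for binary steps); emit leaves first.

[0,7] S   <
  [0,5] NP/PP   >B
    [0,3] NP/N   <
      [0,1] "clearly" : NP
      [1,3] (NP/N)\NP   <
        [1,2] "river" : NP
        [2,3] "bone" : ((NP/N)\NP)\NP
    [3,5] N/PP   >B
      [3,4] "with" : N/NP
      [4,5] "saw" : NP/PP
  [5,7] S\(NP/PP)   <
    [5,6] "gave" : N
    [6,7] "a" : (S\(NP/PP))\N

[0,1] NP  lex  "clearly"
[1,2] NP  lex  "river"
[2,3] ((NP/N)\NP)\NP  lex  "bone"
[1,3] (NP/N)\NP  <  k=2
[0,3] NP/N  <  k=1
[3,4] N/NP  lex  "with"
[4,5] NP/PP  lex  "saw"
[3,5] N/PP  >B  k=4
[0,5] NP/PP  >B  k=3
[5,6] N  lex  "gave"
[6,7] (S\(NP/PP))\N  lex  "a"
[5,7] S\(NP/PP)  <  k=6
[0,7] S  <  k=5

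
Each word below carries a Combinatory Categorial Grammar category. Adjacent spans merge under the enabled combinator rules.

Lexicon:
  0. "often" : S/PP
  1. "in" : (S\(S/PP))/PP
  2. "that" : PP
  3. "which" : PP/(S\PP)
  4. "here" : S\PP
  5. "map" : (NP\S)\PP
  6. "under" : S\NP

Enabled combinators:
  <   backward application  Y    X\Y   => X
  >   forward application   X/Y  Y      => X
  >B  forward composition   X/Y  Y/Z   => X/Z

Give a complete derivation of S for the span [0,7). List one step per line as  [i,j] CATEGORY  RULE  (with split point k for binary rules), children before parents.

[0,1] S/PP  lex  "often"
[1,2] (S\(S/PP))/PP  lex  "in"
[2,3] PP  lex  "that"
[1,3] S\(S/PP)  >  k=2
[0,3] S  <  k=1
[3,4] PP/(S\PP)  lex  "which"
[4,5] S\PP  lex  "here"
[3,5] PP  >  k=4
[5,6] (NP\S)\PP  lex  "map"
[3,6] NP\S  <  k=5
[0,6] NP  <  k=3
[6,7] S\NP  lex  "under"
[0,7] S  <  k=6

[0,7] S   <
  [0,6] NP   <
    [0,3] S   <
      [0,1] "often" : S/PP
      [1,3] S\(S/PP)   >
        [1,2] "in" : (S\(S/PP))/PP
        [2,3] "that" : PP
    [3,6] NP\S   <
      [3,5] PP   >
        [3,4] "which" : PP/(S\PP)
        [4,5] "here" : S\PP
      [5,6] "map" : (NP\S)\PP
  [6,7] "under" : S\NP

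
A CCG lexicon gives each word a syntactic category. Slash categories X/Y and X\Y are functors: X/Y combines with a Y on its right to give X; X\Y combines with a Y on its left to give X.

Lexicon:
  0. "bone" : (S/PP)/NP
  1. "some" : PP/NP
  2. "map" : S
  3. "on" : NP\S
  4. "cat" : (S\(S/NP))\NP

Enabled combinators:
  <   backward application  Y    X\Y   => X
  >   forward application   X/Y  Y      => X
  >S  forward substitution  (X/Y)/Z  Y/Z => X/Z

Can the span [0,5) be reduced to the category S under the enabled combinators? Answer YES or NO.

[0,5] S   <
  [0,2] S/NP   >S
    [0,1] "bone" : (S/PP)/NP
    [1,2] "some" : PP/NP
  [2,5] S\(S/NP)   <
    [2,4] NP   <
      [2,3] "map" : S
      [3,4] "on" : NP\S
    [4,5] "cat" : (S\(S/NP))\NP

YES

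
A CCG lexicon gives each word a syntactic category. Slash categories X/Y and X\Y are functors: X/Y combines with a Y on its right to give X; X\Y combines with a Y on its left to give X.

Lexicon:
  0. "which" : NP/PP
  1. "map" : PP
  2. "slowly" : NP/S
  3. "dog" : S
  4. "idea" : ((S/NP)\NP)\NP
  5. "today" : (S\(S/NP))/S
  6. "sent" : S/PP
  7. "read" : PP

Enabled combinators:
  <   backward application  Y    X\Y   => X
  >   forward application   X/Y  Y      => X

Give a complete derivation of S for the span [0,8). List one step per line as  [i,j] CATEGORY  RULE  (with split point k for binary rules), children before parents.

[0,8] S   <
  [0,5] S/NP   <
    [0,2] NP   >
      [0,1] "which" : NP/PP
      [1,2] "map" : PP
    [2,5] (S/NP)\NP   <
      [2,4] NP   >
        [2,3] "slowly" : NP/S
        [3,4] "dog" : S
      [4,5] "idea" : ((S/NP)\NP)\NP
  [5,8] S\(S/NP)   >
    [5,6] "today" : (S\(S/NP))/S
    [6,8] S   >
      [6,7] "sent" : S/PP
      [7,8] "read" : PP

[0,1] NP/PP  lex  "which"
[1,2] PP  lex  "map"
[0,2] NP  >  k=1
[2,3] NP/S  lex  "slowly"
[3,4] S  lex  "dog"
[2,4] NP  >  k=3
[4,5] ((S/NP)\NP)\NP  lex  "idea"
[2,5] (S/NP)\NP  <  k=4
[0,5] S/NP  <  k=2
[5,6] (S\(S/NP))/S  lex  "today"
[6,7] S/PP  lex  "sent"
[7,8] PP  lex  "read"
[6,8] S  >  k=7
[5,8] S\(S/NP)  >  k=6
[0,8] S  <  k=5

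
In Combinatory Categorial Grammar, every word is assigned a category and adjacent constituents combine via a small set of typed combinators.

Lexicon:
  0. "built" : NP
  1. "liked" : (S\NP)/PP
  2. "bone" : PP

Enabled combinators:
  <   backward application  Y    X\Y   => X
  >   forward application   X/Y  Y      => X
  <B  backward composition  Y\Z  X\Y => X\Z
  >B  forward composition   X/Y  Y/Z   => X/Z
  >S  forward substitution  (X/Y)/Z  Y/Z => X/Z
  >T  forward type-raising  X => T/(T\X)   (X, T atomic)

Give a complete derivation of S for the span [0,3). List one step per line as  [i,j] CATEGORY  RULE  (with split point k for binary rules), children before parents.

[0,1] NP  lex  "built"
[0,1] S/(S\NP)  >T
[1,2] (S\NP)/PP  lex  "liked"
[2,3] PP  lex  "bone"
[1,3] S\NP  >  k=2
[0,3] S  >  k=1

[0,3] S   >
  [0,1] S/(S\NP)   >T
    [0,1] "built" : NP
  [1,3] S\NP   >
    [1,2] "liked" : (S\NP)/PP
    [2,3] "bone" : PP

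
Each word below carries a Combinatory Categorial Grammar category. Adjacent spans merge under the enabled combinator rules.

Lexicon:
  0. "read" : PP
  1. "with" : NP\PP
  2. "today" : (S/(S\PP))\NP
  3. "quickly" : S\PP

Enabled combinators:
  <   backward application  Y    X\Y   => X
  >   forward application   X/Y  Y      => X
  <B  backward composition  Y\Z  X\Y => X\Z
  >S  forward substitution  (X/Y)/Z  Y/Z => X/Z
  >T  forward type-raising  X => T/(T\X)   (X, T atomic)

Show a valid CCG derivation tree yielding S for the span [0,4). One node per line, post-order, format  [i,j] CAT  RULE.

[0,4] S   >
  [0,3] S/(S\PP)   <
    [0,2] NP   <
      [0,1] "read" : PP
      [1,2] "with" : NP\PP
    [2,3] "today" : (S/(S\PP))\NP
  [3,4] "quickly" : S\PP

[0,1] PP  lex  "read"
[1,2] NP\PP  lex  "with"
[0,2] NP  <  k=1
[2,3] (S/(S\PP))\NP  lex  "today"
[0,3] S/(S\PP)  <  k=2
[3,4] S\PP  lex  "quickly"
[0,4] S  >  k=3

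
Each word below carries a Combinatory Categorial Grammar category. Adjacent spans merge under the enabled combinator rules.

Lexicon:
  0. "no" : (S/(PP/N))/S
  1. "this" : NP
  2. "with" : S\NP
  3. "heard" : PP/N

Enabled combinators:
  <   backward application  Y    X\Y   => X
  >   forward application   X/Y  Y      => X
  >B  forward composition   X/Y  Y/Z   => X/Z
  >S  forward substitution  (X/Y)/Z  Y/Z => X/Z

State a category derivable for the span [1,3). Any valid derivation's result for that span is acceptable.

S

[0,4] S   >
  [0,3] S/(PP/N)   >
    [0,1] "no" : (S/(PP/N))/S
    [1,3] S   <
      [1,2] "this" : NP
      [2,3] "with" : S\NP
  [3,4] "heard" : PP/N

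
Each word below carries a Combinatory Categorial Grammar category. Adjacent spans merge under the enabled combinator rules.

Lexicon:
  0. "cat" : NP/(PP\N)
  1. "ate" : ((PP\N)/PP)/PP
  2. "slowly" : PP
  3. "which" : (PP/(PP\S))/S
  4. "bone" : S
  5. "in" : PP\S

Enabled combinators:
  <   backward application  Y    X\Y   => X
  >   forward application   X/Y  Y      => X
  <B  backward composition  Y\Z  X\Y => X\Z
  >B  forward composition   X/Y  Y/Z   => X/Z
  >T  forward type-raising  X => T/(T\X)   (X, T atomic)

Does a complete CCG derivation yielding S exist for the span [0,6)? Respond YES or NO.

NO

NP/(PP\N) ((PP\N)/PP)/PP PP (PP/(PP\S))/S S PP\S
CKY chart[0,6] = {N/(N\NP), NP, NP/(NP\NP), NP/(PP\PP), PP/(PP\NP), S/(S\NP)}; S ∉ chart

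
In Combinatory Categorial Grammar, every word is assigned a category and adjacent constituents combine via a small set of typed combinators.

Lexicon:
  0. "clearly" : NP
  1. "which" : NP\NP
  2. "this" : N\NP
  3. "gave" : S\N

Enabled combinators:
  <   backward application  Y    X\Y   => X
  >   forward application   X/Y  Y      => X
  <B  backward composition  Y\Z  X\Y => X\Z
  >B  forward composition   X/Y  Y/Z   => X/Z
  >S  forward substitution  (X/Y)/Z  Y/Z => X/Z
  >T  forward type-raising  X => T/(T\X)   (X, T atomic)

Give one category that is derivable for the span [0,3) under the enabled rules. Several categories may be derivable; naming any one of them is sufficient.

[0,4] S   <
  [0,3] N   <
    [0,1] "clearly" : NP
    [1,3] N\NP   <B
      [1,2] "which" : NP\NP
      [2,3] "this" : N\NP
  [3,4] "gave" : S\N

N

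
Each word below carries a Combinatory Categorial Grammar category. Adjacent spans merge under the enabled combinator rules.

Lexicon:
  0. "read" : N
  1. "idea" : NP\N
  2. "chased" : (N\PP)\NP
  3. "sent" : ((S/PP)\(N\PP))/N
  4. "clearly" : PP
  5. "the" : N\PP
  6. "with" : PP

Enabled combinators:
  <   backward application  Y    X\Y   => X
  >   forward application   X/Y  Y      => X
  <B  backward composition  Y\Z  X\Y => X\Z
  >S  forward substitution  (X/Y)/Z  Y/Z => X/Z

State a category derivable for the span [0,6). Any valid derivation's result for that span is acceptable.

[0,7] S   >
  [0,6] S/PP   <
    [0,3] N\PP   <
      [0,2] NP   <
        [0,1] "read" : N
        [1,2] "idea" : NP\N
      [2,3] "chased" : (N\PP)\NP
    [3,6] (S/PP)\(N\PP)   >
      [3,4] "sent" : ((S/PP)\(N\PP))/N
      [4,6] N   <
        [4,5] "clearly" : PP
        [5,6] "the" : N\PP
  [6,7] "with" : PP

S/PP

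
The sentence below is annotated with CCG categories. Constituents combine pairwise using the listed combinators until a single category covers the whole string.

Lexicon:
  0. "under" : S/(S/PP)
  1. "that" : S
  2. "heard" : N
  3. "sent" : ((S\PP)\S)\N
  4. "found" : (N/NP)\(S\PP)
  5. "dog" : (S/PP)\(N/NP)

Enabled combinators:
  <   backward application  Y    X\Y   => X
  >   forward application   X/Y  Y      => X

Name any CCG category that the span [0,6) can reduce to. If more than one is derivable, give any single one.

[0,6] S   >
  [0,1] "under" : S/(S/PP)
  [1,6] S/PP   <
    [1,5] N/NP   <
      [1,4] S\PP   <
        [1,2] "that" : S
        [2,4] (S\PP)\S   <
          [2,3] "heard" : N
          [3,4] "sent" : ((S\PP)\S)\N
      [4,5] "found" : (N/NP)\(S\PP)
    [5,6] "dog" : (S/PP)\(N/NP)

S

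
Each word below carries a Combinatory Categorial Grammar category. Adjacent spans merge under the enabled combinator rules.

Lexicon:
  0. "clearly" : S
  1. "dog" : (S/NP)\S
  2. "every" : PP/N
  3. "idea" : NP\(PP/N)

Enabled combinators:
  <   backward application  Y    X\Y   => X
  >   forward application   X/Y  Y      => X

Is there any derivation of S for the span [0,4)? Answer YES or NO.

YES

[0,4] S   >
  [0,2] S/NP   <
    [0,1] "clearly" : S
    [1,2] "dog" : (S/NP)\S
  [2,4] NP   <
    [2,3] "every" : PP/N
    [3,4] "idea" : NP\(PP/N)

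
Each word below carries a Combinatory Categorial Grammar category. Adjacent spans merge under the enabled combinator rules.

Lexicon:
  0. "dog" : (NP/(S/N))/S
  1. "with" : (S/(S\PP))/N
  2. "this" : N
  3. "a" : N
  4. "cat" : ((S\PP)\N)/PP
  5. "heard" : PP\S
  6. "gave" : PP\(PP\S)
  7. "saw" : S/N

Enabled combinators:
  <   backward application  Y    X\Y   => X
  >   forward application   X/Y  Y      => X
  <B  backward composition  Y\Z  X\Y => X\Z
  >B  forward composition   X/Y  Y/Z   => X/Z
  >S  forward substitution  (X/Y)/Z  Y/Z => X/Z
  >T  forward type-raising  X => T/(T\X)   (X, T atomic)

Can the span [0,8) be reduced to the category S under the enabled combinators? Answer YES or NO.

(NP/(S/N))/S (S/(S\PP))/N N N ((S\PP)\N)/PP PP\S PP\(PP\S) S/N
CKY chart[0,8] = {N/(N\NP), NP, NP/(NP\NP), PP/(PP\NP), S/(S\NP)}; S ∉ chart

NO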